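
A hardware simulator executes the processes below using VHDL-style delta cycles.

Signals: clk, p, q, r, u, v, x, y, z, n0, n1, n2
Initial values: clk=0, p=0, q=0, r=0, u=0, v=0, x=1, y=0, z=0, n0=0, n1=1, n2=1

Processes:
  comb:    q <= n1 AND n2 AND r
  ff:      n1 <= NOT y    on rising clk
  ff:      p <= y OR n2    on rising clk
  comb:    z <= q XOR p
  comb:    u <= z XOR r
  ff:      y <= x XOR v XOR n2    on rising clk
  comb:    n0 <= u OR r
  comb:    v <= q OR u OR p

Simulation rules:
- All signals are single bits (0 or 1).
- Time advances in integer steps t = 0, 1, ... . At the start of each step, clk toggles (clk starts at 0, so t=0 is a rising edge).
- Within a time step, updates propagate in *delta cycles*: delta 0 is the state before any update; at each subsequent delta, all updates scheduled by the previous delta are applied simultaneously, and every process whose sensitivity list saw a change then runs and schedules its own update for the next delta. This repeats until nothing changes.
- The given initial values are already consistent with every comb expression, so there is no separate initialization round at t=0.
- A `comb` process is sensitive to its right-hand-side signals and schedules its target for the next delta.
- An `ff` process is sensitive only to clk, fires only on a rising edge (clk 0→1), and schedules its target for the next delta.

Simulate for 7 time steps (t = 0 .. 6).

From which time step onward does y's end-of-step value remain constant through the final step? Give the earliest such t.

2

t0.Δ0 n1=1 v=0 x=1 clk=0 p=0 r=0 n0=0 y=0 q=0 z=0 u=0 n2=1
t0.Δ1 n1=1 v=0 x=1 clk=1 p=0 r=0 n0=0 y=0 q=0 z=0 u=0 n2=1
t0.Δ2 n1=1 v=0 x=1 clk=1 p=1 r=0 n0=0 y=0 q=0 z=0 u=0 n2=1
t0.Δ3 n1=1 v=1 x=1 clk=1 p=1 r=0 n0=0 y=0 q=0 z=1 u=0 n2=1
t0.Δ4 n1=1 v=1 x=1 clk=1 p=1 r=0 n0=0 y=0 q=0 z=1 u=1 n2=1
t0.Δ5 n1=1 v=1 x=1 clk=1 p=1 r=0 n0=1 y=0 q=0 z=1 u=1 n2=1
t1.Δ0 n1=1 v=1 x=1 clk=1 p=1 r=0 n0=1 y=0 q=0 z=1 u=1 n2=1
t1.Δ1 n1=1 v=1 x=1 clk=0 p=1 r=0 n0=1 y=0 q=0 z=1 u=1 n2=1
t2.Δ0 n1=1 v=1 x=1 clk=0 p=1 r=0 n0=1 y=0 q=0 z=1 u=1 n2=1
t2.Δ1 n1=1 v=1 x=1 clk=1 p=1 r=0 n0=1 y=0 q=0 z=1 u=1 n2=1
t2.Δ2 n1=1 v=1 x=1 clk=1 p=1 r=0 n0=1 y=1 q=0 z=1 u=1 n2=1
t3.Δ0 n1=1 v=1 x=1 clk=1 p=1 r=0 n0=1 y=1 q=0 z=1 u=1 n2=1
t3.Δ1 n1=1 v=1 x=1 clk=0 p=1 r=0 n0=1 y=1 q=0 z=1 u=1 n2=1
t4.Δ0 n1=1 v=1 x=1 clk=0 p=1 r=0 n0=1 y=1 q=0 z=1 u=1 n2=1
t4.Δ1 n1=1 v=1 x=1 clk=1 p=1 r=0 n0=1 y=1 q=0 z=1 u=1 n2=1
t4.Δ2 n1=0 v=1 x=1 clk=1 p=1 r=0 n0=1 y=1 q=0 z=1 u=1 n2=1
t5.Δ0 n1=0 v=1 x=1 clk=1 p=1 r=0 n0=1 y=1 q=0 z=1 u=1 n2=1
t5.Δ1 n1=0 v=1 x=1 clk=0 p=1 r=0 n0=1 y=1 q=0 z=1 u=1 n2=1
t6.Δ0 n1=0 v=1 x=1 clk=0 p=1 r=0 n0=1 y=1 q=0 z=1 u=1 n2=1
t6.Δ1 n1=0 v=1 x=1 clk=1 p=1 r=0 n0=1 y=1 q=0 z=1 u=1 n2=1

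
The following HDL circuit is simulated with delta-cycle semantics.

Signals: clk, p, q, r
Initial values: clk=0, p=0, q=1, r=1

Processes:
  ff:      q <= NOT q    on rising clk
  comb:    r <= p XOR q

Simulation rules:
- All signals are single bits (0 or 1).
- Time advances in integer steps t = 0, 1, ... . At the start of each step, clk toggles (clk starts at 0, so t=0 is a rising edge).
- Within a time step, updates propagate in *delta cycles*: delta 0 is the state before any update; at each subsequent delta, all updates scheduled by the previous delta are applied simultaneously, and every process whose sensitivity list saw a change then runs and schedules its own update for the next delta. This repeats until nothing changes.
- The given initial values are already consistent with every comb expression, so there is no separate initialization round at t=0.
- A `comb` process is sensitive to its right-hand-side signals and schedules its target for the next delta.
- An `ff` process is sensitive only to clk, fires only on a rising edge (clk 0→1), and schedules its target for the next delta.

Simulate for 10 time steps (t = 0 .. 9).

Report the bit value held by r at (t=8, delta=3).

[bits: clk,p,r,q]
t=0: Δ0=0011 Δ1=1011 Δ2=1010 Δ3=1000 | 3Δ
t=1: Δ0=1000 Δ1=0000 | 1Δ
t=2: Δ0=0000 Δ1=1000 Δ2=1001 Δ3=1011 | 3Δ
t=3: Δ0=1011 Δ1=0011 | 1Δ
t=4: Δ0=0011 Δ1=1011 Δ2=1010 Δ3=1000 | 3Δ
t=5: Δ0=1000 Δ1=0000 | 1Δ
t=6: Δ0=0000 Δ1=1000 Δ2=1001 Δ3=1011 | 3Δ
t=7: Δ0=1011 Δ1=0011 | 1Δ
t=8: Δ0=0011 Δ1=1011 Δ2=1010 Δ3=1000 | 3Δ
t=9: Δ0=1000 Δ1=0000 | 1Δ

0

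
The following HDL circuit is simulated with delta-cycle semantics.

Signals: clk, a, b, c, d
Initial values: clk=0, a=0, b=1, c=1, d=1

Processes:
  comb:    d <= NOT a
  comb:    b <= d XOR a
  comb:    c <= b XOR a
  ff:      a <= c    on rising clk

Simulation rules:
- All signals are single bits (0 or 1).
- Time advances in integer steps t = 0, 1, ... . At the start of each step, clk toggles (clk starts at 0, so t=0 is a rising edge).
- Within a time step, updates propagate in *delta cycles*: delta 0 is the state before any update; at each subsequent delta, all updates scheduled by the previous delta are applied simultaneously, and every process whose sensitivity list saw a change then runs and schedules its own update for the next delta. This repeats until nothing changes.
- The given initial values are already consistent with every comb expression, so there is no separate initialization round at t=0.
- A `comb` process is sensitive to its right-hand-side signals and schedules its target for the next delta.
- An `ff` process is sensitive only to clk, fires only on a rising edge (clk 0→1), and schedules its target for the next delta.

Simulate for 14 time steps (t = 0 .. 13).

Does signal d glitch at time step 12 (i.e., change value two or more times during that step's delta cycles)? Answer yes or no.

no

t0.Δ0 b=1 clk=0 d=1 a=0 c=1
t0.Δ1 b=1 clk=1 d=1 a=0 c=1
t0.Δ2 b=1 clk=1 d=1 a=1 c=1
t0.Δ3 b=0 clk=1 d=0 a=1 c=0
t0.Δ4 b=1 clk=1 d=0 a=1 c=1
t0.Δ5 b=1 clk=1 d=0 a=1 c=0
t1.Δ0 b=1 clk=1 d=0 a=1 c=0
t1.Δ1 b=1 clk=0 d=0 a=1 c=0
t2.Δ0 b=1 clk=0 d=0 a=1 c=0
t2.Δ1 b=1 clk=1 d=0 a=1 c=0
t2.Δ2 b=1 clk=1 d=0 a=0 c=0
t2.Δ3 b=0 clk=1 d=1 a=0 c=1
t2.Δ4 b=1 clk=1 d=1 a=0 c=0
t2.Δ5 b=1 clk=1 d=1 a=0 c=1
t3.Δ0 b=1 clk=1 d=1 a=0 c=1
t3.Δ1 b=1 clk=0 d=1 a=0 c=1
t4.Δ0 b=1 clk=0 d=1 a=0 c=1
t4.Δ1 b=1 clk=1 d=1 a=0 c=1
t4.Δ2 b=1 clk=1 d=1 a=1 c=1
t4.Δ3 b=0 clk=1 d=0 a=1 c=0
t4.Δ4 b=1 clk=1 d=0 a=1 c=1
t4.Δ5 b=1 clk=1 d=0 a=1 c=0
t5.Δ0 b=1 clk=1 d=0 a=1 c=0
t5.Δ1 b=1 clk=0 d=0 a=1 c=0
t6.Δ0 b=1 clk=0 d=0 a=1 c=0
t6.Δ1 b=1 clk=1 d=0 a=1 c=0
t6.Δ2 b=1 clk=1 d=0 a=0 c=0
t6.Δ3 b=0 clk=1 d=1 a=0 c=1
t6.Δ4 b=1 clk=1 d=1 a=0 c=0
t6.Δ5 b=1 clk=1 d=1 a=0 c=1
t7.Δ0 b=1 clk=1 d=1 a=0 c=1
t7.Δ1 b=1 clk=0 d=1 a=0 c=1
t8.Δ0 b=1 clk=0 d=1 a=0 c=1
t8.Δ1 b=1 clk=1 d=1 a=0 c=1
t8.Δ2 b=1 clk=1 d=1 a=1 c=1
t8.Δ3 b=0 clk=1 d=0 a=1 c=0
t8.Δ4 b=1 clk=1 d=0 a=1 c=1
t8.Δ5 b=1 clk=1 d=0 a=1 c=0
t9.Δ0 b=1 clk=1 d=0 a=1 c=0
t9.Δ1 b=1 clk=0 d=0 a=1 c=0
t10.Δ0 b=1 clk=0 d=0 a=1 c=0
t10.Δ1 b=1 clk=1 d=0 a=1 c=0
t10.Δ2 b=1 clk=1 d=0 a=0 c=0
t10.Δ3 b=0 clk=1 d=1 a=0 c=1
t10.Δ4 b=1 clk=1 d=1 a=0 c=0
t10.Δ5 b=1 clk=1 d=1 a=0 c=1
t11.Δ0 b=1 clk=1 d=1 a=0 c=1
t11.Δ1 b=1 clk=0 d=1 a=0 c=1
t12.Δ0 b=1 clk=0 d=1 a=0 c=1
t12.Δ1 b=1 clk=1 d=1 a=0 c=1
t12.Δ2 b=1 clk=1 d=1 a=1 c=1
t12.Δ3 b=0 clk=1 d=0 a=1 c=0
t12.Δ4 b=1 clk=1 d=0 a=1 c=1
t12.Δ5 b=1 clk=1 d=0 a=1 c=0
t13.Δ0 b=1 clk=1 d=0 a=1 c=0
t13.Δ1 b=1 clk=0 d=0 a=1 c=0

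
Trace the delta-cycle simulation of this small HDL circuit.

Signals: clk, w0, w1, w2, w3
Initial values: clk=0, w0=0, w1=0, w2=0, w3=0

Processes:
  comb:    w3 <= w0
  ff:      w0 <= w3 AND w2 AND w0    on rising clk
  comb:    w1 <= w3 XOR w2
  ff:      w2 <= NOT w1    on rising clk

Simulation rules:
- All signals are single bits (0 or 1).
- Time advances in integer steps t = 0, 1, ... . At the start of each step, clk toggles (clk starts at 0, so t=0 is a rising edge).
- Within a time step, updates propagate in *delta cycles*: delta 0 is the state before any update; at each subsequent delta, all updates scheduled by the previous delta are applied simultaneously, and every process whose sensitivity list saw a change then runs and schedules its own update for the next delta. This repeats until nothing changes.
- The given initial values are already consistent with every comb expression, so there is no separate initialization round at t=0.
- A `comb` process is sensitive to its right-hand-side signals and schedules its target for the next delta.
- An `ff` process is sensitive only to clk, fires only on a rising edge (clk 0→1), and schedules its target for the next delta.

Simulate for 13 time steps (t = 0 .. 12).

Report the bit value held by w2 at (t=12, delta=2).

1

t=0 Δ0: w0=0 w2=0 clk=0 w1=0 w3=0
  Δ1: clk:0→1
  Δ2: w2:0→1
  Δ3: w1:0→1
  (3Δ to stable)
t=1 Δ0: w0=0 w2=1 clk=1 w1=1 w3=0
  Δ1: clk:1→0
  (1Δ to stable)
t=2 Δ0: w0=0 w2=1 clk=0 w1=1 w3=0
  Δ1: clk:0→1
  Δ2: w2:1→0
  Δ3: w1:1→0
  (3Δ to stable)
t=3 Δ0: w0=0 w2=0 clk=1 w1=0 w3=0
  Δ1: clk:1→0
  (1Δ to stable)
t=4 Δ0: w0=0 w2=0 clk=0 w1=0 w3=0
  Δ1: clk:0→1
  Δ2: w2:0→1
  Δ3: w1:0→1
  (3Δ to stable)
t=5 Δ0: w0=0 w2=1 clk=1 w1=1 w3=0
  Δ1: clk:1→0
  (1Δ to stable)
t=6 Δ0: w0=0 w2=1 clk=0 w1=1 w3=0
  Δ1: clk:0→1
  Δ2: w2:1→0
  Δ3: w1:1→0
  (3Δ to stable)
t=7 Δ0: w0=0 w2=0 clk=1 w1=0 w3=0
  Δ1: clk:1→0
  (1Δ to stable)
t=8 Δ0: w0=0 w2=0 clk=0 w1=0 w3=0
  Δ1: clk:0→1
  Δ2: w2:0→1
  Δ3: w1:0→1
  (3Δ to stable)
t=9 Δ0: w0=0 w2=1 clk=1 w1=1 w3=0
  Δ1: clk:1→0
  (1Δ to stable)
t=10 Δ0: w0=0 w2=1 clk=0 w1=1 w3=0
  Δ1: clk:0→1
  Δ2: w2:1→0
  Δ3: w1:1→0
  (3Δ to stable)
t=11 Δ0: w0=0 w2=0 clk=1 w1=0 w3=0
  Δ1: clk:1→0
  (1Δ to stable)
t=12 Δ0: w0=0 w2=0 clk=0 w1=0 w3=0
  Δ1: clk:0→1
  Δ2: w2:0→1
  Δ3: w1:0→1
  (3Δ to stable)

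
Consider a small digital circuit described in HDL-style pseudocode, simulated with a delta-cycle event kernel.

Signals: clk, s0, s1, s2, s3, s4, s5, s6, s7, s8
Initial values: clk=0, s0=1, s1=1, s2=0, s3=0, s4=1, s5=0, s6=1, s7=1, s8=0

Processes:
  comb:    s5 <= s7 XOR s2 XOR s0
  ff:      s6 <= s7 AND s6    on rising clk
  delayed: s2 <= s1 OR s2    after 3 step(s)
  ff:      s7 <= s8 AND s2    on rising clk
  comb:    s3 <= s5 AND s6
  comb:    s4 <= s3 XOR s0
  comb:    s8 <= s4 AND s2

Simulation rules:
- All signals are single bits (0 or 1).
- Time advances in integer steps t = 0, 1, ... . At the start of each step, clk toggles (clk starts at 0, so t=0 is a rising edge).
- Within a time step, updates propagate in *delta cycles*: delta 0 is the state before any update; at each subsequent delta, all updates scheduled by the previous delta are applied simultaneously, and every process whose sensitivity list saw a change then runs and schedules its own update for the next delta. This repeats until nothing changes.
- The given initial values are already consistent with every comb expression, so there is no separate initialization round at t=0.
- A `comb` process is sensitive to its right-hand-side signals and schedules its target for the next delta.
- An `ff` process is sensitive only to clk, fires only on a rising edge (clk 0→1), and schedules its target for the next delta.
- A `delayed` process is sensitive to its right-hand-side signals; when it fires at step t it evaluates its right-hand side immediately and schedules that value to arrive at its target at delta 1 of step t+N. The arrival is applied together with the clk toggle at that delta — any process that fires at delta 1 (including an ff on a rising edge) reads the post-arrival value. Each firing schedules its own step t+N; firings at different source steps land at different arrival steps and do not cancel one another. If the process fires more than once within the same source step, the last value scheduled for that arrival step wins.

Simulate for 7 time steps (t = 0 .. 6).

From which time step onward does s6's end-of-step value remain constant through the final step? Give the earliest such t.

2

t=0 Δ0: s7=1 s5=0 s0=1 s8=0 s1=1 s3=0 clk=0 s2=0 s6=1 s4=1
  Δ1: clk:0→1
  Δ2: s7:1→0
  Δ3: s5:0→1
  Δ4: s3:0→1
  Δ5: s4:1→0
  (5Δ to stable)
t=1 Δ0: s7=0 s5=1 s0=1 s8=0 s1=1 s3=1 clk=1 s2=0 s6=1 s4=0
  Δ1: clk:1→0
  (1Δ to stable)
t=2 Δ0: s7=0 s5=1 s0=1 s8=0 s1=1 s3=1 clk=0 s2=0 s6=1 s4=0
  Δ1: clk:0→1
  Δ2: s6:1→0
  Δ3: s3:1→0
  Δ4: s4:0→1
  (4Δ to stable)
t=3 Δ0: s7=0 s5=1 s0=1 s8=0 s1=1 s3=0 clk=1 s2=0 s6=0 s4=1
  Δ1: clk:1→0
  (1Δ to stable)
t=4 Δ0: s7=0 s5=1 s0=1 s8=0 s1=1 s3=0 clk=0 s2=0 s6=0 s4=1
  Δ1: clk:0→1
  (1Δ to stable)
t=5 Δ0: s7=0 s5=1 s0=1 s8=0 s1=1 s3=0 clk=1 s2=0 s6=0 s4=1
  Δ1: clk:1→0
  (1Δ to stable)
t=6 Δ0: s7=0 s5=1 s0=1 s8=0 s1=1 s3=0 clk=0 s2=0 s6=0 s4=1
  Δ1: clk:0→1
  (1Δ to stable)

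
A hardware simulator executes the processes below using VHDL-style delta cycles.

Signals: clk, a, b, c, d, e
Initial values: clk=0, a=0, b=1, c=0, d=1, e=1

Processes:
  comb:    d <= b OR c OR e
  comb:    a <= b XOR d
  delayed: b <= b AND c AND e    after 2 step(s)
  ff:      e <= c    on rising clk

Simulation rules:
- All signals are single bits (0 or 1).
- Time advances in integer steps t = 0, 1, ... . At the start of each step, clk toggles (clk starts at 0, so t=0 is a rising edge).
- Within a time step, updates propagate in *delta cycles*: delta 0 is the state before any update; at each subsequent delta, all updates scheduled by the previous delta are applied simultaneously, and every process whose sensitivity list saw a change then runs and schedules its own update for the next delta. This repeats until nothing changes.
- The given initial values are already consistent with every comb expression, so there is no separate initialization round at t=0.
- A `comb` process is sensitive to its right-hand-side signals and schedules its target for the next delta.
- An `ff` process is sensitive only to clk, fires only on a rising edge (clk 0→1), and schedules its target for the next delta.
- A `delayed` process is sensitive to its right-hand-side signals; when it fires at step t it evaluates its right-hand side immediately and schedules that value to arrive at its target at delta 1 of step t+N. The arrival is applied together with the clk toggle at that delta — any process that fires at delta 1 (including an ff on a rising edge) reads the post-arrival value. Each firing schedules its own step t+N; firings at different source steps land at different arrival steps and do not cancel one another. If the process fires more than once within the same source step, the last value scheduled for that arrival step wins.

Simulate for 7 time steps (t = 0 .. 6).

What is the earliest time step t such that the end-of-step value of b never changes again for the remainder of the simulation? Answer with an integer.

2

t0.Δ0 c=0 e=1 d=1 clk=0 b=1 a=0
t0.Δ1 c=0 e=1 d=1 clk=1 b=1 a=0
t0.Δ2 c=0 e=0 d=1 clk=1 b=1 a=0
t1.Δ0 c=0 e=0 d=1 clk=1 b=1 a=0
t1.Δ1 c=0 e=0 d=1 clk=0 b=1 a=0
t2.Δ0 c=0 e=0 d=1 clk=0 b=1 a=0
t2.Δ1 c=0 e=0 d=1 clk=1 b=0 a=0
t2.Δ2 c=0 e=0 d=0 clk=1 b=0 a=1
t2.Δ3 c=0 e=0 d=0 clk=1 b=0 a=0
t3.Δ0 c=0 e=0 d=0 clk=1 b=0 a=0
t3.Δ1 c=0 e=0 d=0 clk=0 b=0 a=0
t4.Δ0 c=0 e=0 d=0 clk=0 b=0 a=0
t4.Δ1 c=0 e=0 d=0 clk=1 b=0 a=0
t5.Δ0 c=0 e=0 d=0 clk=1 b=0 a=0
t5.Δ1 c=0 e=0 d=0 clk=0 b=0 a=0
t6.Δ0 c=0 e=0 d=0 clk=0 b=0 a=0
t6.Δ1 c=0 e=0 d=0 clk=1 b=0 a=0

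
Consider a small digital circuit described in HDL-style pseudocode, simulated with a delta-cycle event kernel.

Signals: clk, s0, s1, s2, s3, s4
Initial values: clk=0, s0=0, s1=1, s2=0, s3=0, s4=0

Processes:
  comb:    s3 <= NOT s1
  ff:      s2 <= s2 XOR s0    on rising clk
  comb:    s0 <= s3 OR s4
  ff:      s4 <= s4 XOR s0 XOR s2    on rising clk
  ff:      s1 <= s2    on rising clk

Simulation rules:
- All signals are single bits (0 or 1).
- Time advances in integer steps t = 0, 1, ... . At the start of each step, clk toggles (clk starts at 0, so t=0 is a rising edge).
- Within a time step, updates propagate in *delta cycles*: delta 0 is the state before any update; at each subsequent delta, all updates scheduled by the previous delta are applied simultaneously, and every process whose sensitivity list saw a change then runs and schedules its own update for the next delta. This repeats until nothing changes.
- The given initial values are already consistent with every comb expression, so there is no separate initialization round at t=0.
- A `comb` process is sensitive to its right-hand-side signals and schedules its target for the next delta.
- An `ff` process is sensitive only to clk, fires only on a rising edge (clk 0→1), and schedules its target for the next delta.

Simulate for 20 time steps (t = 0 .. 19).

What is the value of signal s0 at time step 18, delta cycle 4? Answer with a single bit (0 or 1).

0

t0.Δ0 clk=0 s2=0 s1=1 s3=0 s0=0 s4=0
t0.Δ1 clk=1 s2=0 s1=1 s3=0 s0=0 s4=0
t0.Δ2 clk=1 s2=0 s1=0 s3=0 s0=0 s4=0
t0.Δ3 clk=1 s2=0 s1=0 s3=1 s0=0 s4=0
t0.Δ4 clk=1 s2=0 s1=0 s3=1 s0=1 s4=0
t1.Δ0 clk=1 s2=0 s1=0 s3=1 s0=1 s4=0
t1.Δ1 clk=0 s2=0 s1=0 s3=1 s0=1 s4=0
t2.Δ0 clk=0 s2=0 s1=0 s3=1 s0=1 s4=0
t2.Δ1 clk=1 s2=0 s1=0 s3=1 s0=1 s4=0
t2.Δ2 clk=1 s2=1 s1=0 s3=1 s0=1 s4=1
t3.Δ0 clk=1 s2=1 s1=0 s3=1 s0=1 s4=1
t3.Δ1 clk=0 s2=1 s1=0 s3=1 s0=1 s4=1
t4.Δ0 clk=0 s2=1 s1=0 s3=1 s0=1 s4=1
t4.Δ1 clk=1 s2=1 s1=0 s3=1 s0=1 s4=1
t4.Δ2 clk=1 s2=0 s1=1 s3=1 s0=1 s4=1
t4.Δ3 clk=1 s2=0 s1=1 s3=0 s0=1 s4=1
t5.Δ0 clk=1 s2=0 s1=1 s3=0 s0=1 s4=1
t5.Δ1 clk=0 s2=0 s1=1 s3=0 s0=1 s4=1
t6.Δ0 clk=0 s2=0 s1=1 s3=0 s0=1 s4=1
t6.Δ1 clk=1 s2=0 s1=1 s3=0 s0=1 s4=1
t6.Δ2 clk=1 s2=1 s1=0 s3=0 s0=1 s4=0
t6.Δ3 clk=1 s2=1 s1=0 s3=1 s0=0 s4=0
t6.Δ4 clk=1 s2=1 s1=0 s3=1 s0=1 s4=0
t7.Δ0 clk=1 s2=1 s1=0 s3=1 s0=1 s4=0
t7.Δ1 clk=0 s2=1 s1=0 s3=1 s0=1 s4=0
t8.Δ0 clk=0 s2=1 s1=0 s3=1 s0=1 s4=0
t8.Δ1 clk=1 s2=1 s1=0 s3=1 s0=1 s4=0
t8.Δ2 clk=1 s2=0 s1=1 s3=1 s0=1 s4=0
t8.Δ3 clk=1 s2=0 s1=1 s3=0 s0=1 s4=0
t8.Δ4 clk=1 s2=0 s1=1 s3=0 s0=0 s4=0
t9.Δ0 clk=1 s2=0 s1=1 s3=0 s0=0 s4=0
t9.Δ1 clk=0 s2=0 s1=1 s3=0 s0=0 s4=0
t10.Δ0 clk=0 s2=0 s1=1 s3=0 s0=0 s4=0
t10.Δ1 clk=1 s2=0 s1=1 s3=0 s0=0 s4=0
t10.Δ2 clk=1 s2=0 s1=0 s3=0 s0=0 s4=0
t10.Δ3 clk=1 s2=0 s1=0 s3=1 s0=0 s4=0
t10.Δ4 clk=1 s2=0 s1=0 s3=1 s0=1 s4=0
t11.Δ0 clk=1 s2=0 s1=0 s3=1 s0=1 s4=0
t11.Δ1 clk=0 s2=0 s1=0 s3=1 s0=1 s4=0
t12.Δ0 clk=0 s2=0 s1=0 s3=1 s0=1 s4=0
t12.Δ1 clk=1 s2=0 s1=0 s3=1 s0=1 s4=0
t12.Δ2 clk=1 s2=1 s1=0 s3=1 s0=1 s4=1
t13.Δ0 clk=1 s2=1 s1=0 s3=1 s0=1 s4=1
t13.Δ1 clk=0 s2=1 s1=0 s3=1 s0=1 s4=1
t14.Δ0 clk=0 s2=1 s1=0 s3=1 s0=1 s4=1
t14.Δ1 clk=1 s2=1 s1=0 s3=1 s0=1 s4=1
t14.Δ2 clk=1 s2=0 s1=1 s3=1 s0=1 s4=1
t14.Δ3 clk=1 s2=0 s1=1 s3=0 s0=1 s4=1
t15.Δ0 clk=1 s2=0 s1=1 s3=0 s0=1 s4=1
t15.Δ1 clk=0 s2=0 s1=1 s3=0 s0=1 s4=1
t16.Δ0 clk=0 s2=0 s1=1 s3=0 s0=1 s4=1
t16.Δ1 clk=1 s2=0 s1=1 s3=0 s0=1 s4=1
t16.Δ2 clk=1 s2=1 s1=0 s3=0 s0=1 s4=0
t16.Δ3 clk=1 s2=1 s1=0 s3=1 s0=0 s4=0
t16.Δ4 clk=1 s2=1 s1=0 s3=1 s0=1 s4=0
t17.Δ0 clk=1 s2=1 s1=0 s3=1 s0=1 s4=0
t17.Δ1 clk=0 s2=1 s1=0 s3=1 s0=1 s4=0
t18.Δ0 clk=0 s2=1 s1=0 s3=1 s0=1 s4=0
t18.Δ1 clk=1 s2=1 s1=0 s3=1 s0=1 s4=0
t18.Δ2 clk=1 s2=0 s1=1 s3=1 s0=1 s4=0
t18.Δ3 clk=1 s2=0 s1=1 s3=0 s0=1 s4=0
t18.Δ4 clk=1 s2=0 s1=1 s3=0 s0=0 s4=0
t19.Δ0 clk=1 s2=0 s1=1 s3=0 s0=0 s4=0
t19.Δ1 clk=0 s2=0 s1=1 s3=0 s0=0 s4=0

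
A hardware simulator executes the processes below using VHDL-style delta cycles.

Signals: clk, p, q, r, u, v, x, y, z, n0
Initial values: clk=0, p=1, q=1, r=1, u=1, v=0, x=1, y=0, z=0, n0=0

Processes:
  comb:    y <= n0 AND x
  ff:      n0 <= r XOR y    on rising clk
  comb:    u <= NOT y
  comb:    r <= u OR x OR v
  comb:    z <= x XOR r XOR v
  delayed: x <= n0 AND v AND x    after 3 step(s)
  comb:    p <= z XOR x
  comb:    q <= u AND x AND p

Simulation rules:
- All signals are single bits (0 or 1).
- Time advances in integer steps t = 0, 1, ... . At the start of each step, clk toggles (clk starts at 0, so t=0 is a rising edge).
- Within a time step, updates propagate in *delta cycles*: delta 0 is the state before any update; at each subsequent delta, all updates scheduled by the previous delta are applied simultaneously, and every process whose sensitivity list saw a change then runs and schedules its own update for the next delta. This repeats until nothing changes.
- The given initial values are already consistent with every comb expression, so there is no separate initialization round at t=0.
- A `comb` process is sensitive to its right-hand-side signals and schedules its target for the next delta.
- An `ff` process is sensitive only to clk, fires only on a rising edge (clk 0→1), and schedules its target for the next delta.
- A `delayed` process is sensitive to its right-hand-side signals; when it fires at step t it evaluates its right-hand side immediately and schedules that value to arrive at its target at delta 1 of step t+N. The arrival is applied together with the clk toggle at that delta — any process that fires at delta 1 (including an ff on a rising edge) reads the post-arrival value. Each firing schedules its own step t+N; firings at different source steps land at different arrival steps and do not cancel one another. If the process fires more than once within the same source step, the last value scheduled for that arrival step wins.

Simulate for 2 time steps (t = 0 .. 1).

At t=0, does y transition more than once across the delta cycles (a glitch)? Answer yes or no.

no

[bits: r,x,clk,z,q,y,n0,u,v,p]
t=0: Δ0=1100100101 Δ1=1110100101 Δ2=1110101101 Δ3=1110111101 Δ4=1110111001 Δ5=1110011001 | 5Δ
t=1: Δ0=1110011001 Δ1=1100011001 | 1Δ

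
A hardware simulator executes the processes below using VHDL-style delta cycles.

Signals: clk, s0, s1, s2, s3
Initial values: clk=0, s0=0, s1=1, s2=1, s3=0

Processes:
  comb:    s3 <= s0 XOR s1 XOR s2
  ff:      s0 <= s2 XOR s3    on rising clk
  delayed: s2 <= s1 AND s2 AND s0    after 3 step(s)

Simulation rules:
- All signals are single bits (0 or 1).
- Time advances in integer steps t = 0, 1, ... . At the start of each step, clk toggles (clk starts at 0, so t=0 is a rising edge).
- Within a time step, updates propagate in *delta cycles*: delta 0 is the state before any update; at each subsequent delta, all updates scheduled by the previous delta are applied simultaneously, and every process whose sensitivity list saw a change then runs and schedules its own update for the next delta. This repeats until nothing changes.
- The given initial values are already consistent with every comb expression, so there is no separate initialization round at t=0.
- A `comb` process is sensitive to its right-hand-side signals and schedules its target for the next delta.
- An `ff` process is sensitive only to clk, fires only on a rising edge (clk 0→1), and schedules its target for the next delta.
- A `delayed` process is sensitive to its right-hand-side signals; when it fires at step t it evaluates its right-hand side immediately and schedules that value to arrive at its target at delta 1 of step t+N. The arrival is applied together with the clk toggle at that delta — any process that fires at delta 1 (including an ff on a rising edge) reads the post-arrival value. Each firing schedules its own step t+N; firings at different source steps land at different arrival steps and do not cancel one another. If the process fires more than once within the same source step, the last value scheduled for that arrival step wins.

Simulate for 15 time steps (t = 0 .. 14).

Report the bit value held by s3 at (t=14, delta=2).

1

t=0 Δ0: s0=0 clk=0 s3=0 s1=1 s2=1
  Δ1: clk:0→1
  Δ2: s0:0→1
  Δ3: s3:0→1
  (3Δ to stable)
t=1 Δ0: s0=1 clk=1 s3=1 s1=1 s2=1
  Δ1: clk:1→0
  (1Δ to stable)
t=2 Δ0: s0=1 clk=0 s3=1 s1=1 s2=1
  Δ1: clk:0→1
  Δ2: s0:1→0
  Δ3: s3:1→0
  (3Δ to stable)
t=3 Δ0: s0=0 clk=1 s3=0 s1=1 s2=1
  Δ1: clk:1→0
  (1Δ to stable)
t=4 Δ0: s0=0 clk=0 s3=0 s1=1 s2=1
  Δ1: clk:0→1
  Δ2: s0:0→1
  Δ3: s3:0→1
  (3Δ to stable)
t=5 Δ0: s0=1 clk=1 s3=1 s1=1 s2=1
  Δ1: clk:1→0, s2:1→0
  Δ2: s3:1→0
  (2Δ to stable)
t=6 Δ0: s0=1 clk=0 s3=0 s1=1 s2=0
  Δ1: clk:0→1
  Δ2: s0:1→0
  Δ3: s3:0→1
  (3Δ to stable)
t=7 Δ0: s0=0 clk=1 s3=1 s1=1 s2=0
  Δ1: clk:1→0, s2:0→1
  Δ2: s3:1→0
  (2Δ to stable)
t=8 Δ0: s0=0 clk=0 s3=0 s1=1 s2=1
  Δ1: clk:0→1, s2:1→0
  Δ2: s3:0→1
  (2Δ to stable)
t=9 Δ0: s0=0 clk=1 s3=1 s1=1 s2=0
  Δ1: clk:1→0
  (1Δ to stable)
t=10 Δ0: s0=0 clk=0 s3=1 s1=1 s2=0
  Δ1: clk:0→1
  Δ2: s0:0→1
  Δ3: s3:1→0
  (3Δ to stable)
t=11 Δ0: s0=1 clk=1 s3=0 s1=1 s2=0
  Δ1: clk:1→0
  (1Δ to stable)
t=12 Δ0: s0=1 clk=0 s3=0 s1=1 s2=0
  Δ1: clk:0→1
  Δ2: s0:1→0
  Δ3: s3:0→1
  (3Δ to stable)
t=13 Δ0: s0=0 clk=1 s3=1 s1=1 s2=0
  Δ1: clk:1→0
  (1Δ to stable)
t=14 Δ0: s0=0 clk=0 s3=1 s1=1 s2=0
  Δ1: clk:0→1
  Δ2: s0:0→1
  Δ3: s3:1→0
  (3Δ to stable)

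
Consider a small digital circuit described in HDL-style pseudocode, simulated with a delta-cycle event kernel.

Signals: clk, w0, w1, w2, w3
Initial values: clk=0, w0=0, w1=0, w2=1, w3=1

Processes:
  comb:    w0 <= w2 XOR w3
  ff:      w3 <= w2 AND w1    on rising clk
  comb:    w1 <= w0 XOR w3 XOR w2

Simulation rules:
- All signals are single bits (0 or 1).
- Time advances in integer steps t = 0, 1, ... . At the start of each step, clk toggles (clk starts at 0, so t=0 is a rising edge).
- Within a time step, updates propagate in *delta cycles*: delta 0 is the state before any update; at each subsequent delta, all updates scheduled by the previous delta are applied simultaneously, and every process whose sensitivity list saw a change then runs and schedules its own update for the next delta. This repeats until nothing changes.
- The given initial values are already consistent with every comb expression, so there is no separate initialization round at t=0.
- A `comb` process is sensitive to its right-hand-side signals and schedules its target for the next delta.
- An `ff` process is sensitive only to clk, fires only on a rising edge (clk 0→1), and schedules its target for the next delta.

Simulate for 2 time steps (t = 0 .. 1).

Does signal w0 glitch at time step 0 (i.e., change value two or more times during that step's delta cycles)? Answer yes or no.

t=0 Δ0: w0=0 w1=0 w3=1 clk=0 w2=1
  Δ1: clk:0→1
  Δ2: w3:1→0
  Δ3: w0:0→1, w1:0→1
  Δ4: w1:1→0
  (4Δ to stable)
t=1 Δ0: w0=1 w1=0 w3=0 clk=1 w2=1
  Δ1: clk:1→0
  (1Δ to stable)

no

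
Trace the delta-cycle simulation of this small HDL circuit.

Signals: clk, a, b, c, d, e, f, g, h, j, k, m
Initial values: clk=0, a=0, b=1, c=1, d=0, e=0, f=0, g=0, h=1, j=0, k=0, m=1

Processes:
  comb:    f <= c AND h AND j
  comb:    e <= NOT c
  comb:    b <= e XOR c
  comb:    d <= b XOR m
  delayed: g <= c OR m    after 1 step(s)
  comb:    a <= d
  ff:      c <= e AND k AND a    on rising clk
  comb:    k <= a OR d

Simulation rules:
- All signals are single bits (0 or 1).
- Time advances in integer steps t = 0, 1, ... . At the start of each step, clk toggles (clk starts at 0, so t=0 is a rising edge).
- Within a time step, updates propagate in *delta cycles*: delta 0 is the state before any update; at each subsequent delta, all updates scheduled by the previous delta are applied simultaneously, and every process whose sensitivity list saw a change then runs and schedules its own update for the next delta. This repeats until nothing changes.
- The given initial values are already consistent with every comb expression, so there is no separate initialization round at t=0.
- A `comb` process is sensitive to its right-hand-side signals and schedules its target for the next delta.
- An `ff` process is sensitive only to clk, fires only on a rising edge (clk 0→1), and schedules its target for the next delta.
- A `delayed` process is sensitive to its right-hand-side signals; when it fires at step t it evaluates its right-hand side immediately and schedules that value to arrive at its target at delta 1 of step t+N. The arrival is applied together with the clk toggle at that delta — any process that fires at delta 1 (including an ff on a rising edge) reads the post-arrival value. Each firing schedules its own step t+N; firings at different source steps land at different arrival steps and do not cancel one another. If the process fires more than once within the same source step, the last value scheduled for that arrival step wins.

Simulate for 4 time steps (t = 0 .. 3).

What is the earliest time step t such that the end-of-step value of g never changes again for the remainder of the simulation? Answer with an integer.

1

t=0 Δ0: d=0 a=0 k=0 g=0 c=1 f=0 e=0 b=1 j=0 clk=0 m=1 h=1
  Δ1: clk:0→1
  Δ2: c:1→0
  Δ3: e:0→1, b:1→0
  Δ4: d:0→1, b:0→1
  Δ5: d:1→0, a:0→1, k:0→1
  Δ6: a:1→0
  Δ7: k:1→0
  (7Δ to stable)
t=1 Δ0: d=0 a=0 k=0 g=0 c=0 f=0 e=1 b=1 j=0 clk=1 m=1 h=1
  Δ1: g:0→1, clk:1→0
  (1Δ to stable)
t=2 Δ0: d=0 a=0 k=0 g=1 c=0 f=0 e=1 b=1 j=0 clk=0 m=1 h=1
  Δ1: clk:0→1
  (1Δ to stable)
t=3 Δ0: d=0 a=0 k=0 g=1 c=0 f=0 e=1 b=1 j=0 clk=1 m=1 h=1
  Δ1: clk:1→0
  (1Δ to stable)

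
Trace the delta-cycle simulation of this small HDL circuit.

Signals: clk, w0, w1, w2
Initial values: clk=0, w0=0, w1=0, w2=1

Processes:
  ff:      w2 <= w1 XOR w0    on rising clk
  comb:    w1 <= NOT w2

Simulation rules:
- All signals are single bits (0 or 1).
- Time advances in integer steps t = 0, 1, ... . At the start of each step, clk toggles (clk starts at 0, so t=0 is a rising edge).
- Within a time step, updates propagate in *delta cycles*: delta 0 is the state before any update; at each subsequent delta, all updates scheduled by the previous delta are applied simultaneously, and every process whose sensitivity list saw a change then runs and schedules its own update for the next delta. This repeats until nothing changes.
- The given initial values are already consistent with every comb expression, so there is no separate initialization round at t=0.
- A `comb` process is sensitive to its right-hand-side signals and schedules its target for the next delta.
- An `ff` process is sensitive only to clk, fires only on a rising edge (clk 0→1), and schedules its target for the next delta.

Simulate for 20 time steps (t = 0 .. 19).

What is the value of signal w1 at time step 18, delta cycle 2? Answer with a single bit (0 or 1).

1

[bits: clk,w0,w2,w1]
t=0: Δ0=0010 Δ1=1010 Δ2=1000 Δ3=1001 | 3Δ
t=1: Δ0=1001 Δ1=0001 | 1Δ
t=2: Δ0=0001 Δ1=1001 Δ2=1011 Δ3=1010 | 3Δ
t=3: Δ0=1010 Δ1=0010 | 1Δ
t=4: Δ0=0010 Δ1=1010 Δ2=1000 Δ3=1001 | 3Δ
t=5: Δ0=1001 Δ1=0001 | 1Δ
t=6: Δ0=0001 Δ1=1001 Δ2=1011 Δ3=1010 | 3Δ
t=7: Δ0=1010 Δ1=0010 | 1Δ
t=8: Δ0=0010 Δ1=1010 Δ2=1000 Δ3=1001 | 3Δ
t=9: Δ0=1001 Δ1=0001 | 1Δ
t=10: Δ0=0001 Δ1=1001 Δ2=1011 Δ3=1010 | 3Δ
t=11: Δ0=1010 Δ1=0010 | 1Δ
t=12: Δ0=0010 Δ1=1010 Δ2=1000 Δ3=1001 | 3Δ
t=13: Δ0=1001 Δ1=0001 | 1Δ
t=14: Δ0=0001 Δ1=1001 Δ2=1011 Δ3=1010 | 3Δ
t=15: Δ0=1010 Δ1=0010 | 1Δ
t=16: Δ0=0010 Δ1=1010 Δ2=1000 Δ3=1001 | 3Δ
t=17: Δ0=1001 Δ1=0001 | 1Δ
t=18: Δ0=0001 Δ1=1001 Δ2=1011 Δ3=1010 | 3Δ
t=19: Δ0=1010 Δ1=0010 | 1Δ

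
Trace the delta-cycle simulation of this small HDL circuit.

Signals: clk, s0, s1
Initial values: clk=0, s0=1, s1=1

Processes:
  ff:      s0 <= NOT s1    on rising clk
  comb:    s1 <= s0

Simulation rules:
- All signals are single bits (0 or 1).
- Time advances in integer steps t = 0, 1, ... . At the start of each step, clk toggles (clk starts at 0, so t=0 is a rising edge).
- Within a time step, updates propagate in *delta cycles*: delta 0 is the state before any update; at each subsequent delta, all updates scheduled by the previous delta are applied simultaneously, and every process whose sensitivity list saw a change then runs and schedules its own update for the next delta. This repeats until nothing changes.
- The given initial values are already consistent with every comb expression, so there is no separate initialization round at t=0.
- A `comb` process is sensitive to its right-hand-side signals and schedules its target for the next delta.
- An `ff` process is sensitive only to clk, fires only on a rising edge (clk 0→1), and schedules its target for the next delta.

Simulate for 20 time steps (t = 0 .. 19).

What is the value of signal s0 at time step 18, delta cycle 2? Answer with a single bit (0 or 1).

t=0 Δ0: s1=1 s0=1 clk=0
  Δ1: clk:0→1
  Δ2: s0:1→0
  Δ3: s1:1→0
  (3Δ to stable)
t=1 Δ0: s1=0 s0=0 clk=1
  Δ1: clk:1→0
  (1Δ to stable)
t=2 Δ0: s1=0 s0=0 clk=0
  Δ1: clk:0→1
  Δ2: s0:0→1
  Δ3: s1:0→1
  (3Δ to stable)
t=3 Δ0: s1=1 s0=1 clk=1
  Δ1: clk:1→0
  (1Δ to stable)
t=4 Δ0: s1=1 s0=1 clk=0
  Δ1: clk:0→1
  Δ2: s0:1→0
  Δ3: s1:1→0
  (3Δ to stable)
t=5 Δ0: s1=0 s0=0 clk=1
  Δ1: clk:1→0
  (1Δ to stable)
t=6 Δ0: s1=0 s0=0 clk=0
  Δ1: clk:0→1
  Δ2: s0:0→1
  Δ3: s1:0→1
  (3Δ to stable)
t=7 Δ0: s1=1 s0=1 clk=1
  Δ1: clk:1→0
  (1Δ to stable)
t=8 Δ0: s1=1 s0=1 clk=0
  Δ1: clk:0→1
  Δ2: s0:1→0
  Δ3: s1:1→0
  (3Δ to stable)
t=9 Δ0: s1=0 s0=0 clk=1
  Δ1: clk:1→0
  (1Δ to stable)
t=10 Δ0: s1=0 s0=0 clk=0
  Δ1: clk:0→1
  Δ2: s0:0→1
  Δ3: s1:0→1
  (3Δ to stable)
t=11 Δ0: s1=1 s0=1 clk=1
  Δ1: clk:1→0
  (1Δ to stable)
t=12 Δ0: s1=1 s0=1 clk=0
  Δ1: clk:0→1
  Δ2: s0:1→0
  Δ3: s1:1→0
  (3Δ to stable)
t=13 Δ0: s1=0 s0=0 clk=1
  Δ1: clk:1→0
  (1Δ to stable)
t=14 Δ0: s1=0 s0=0 clk=0
  Δ1: clk:0→1
  Δ2: s0:0→1
  Δ3: s1:0→1
  (3Δ to stable)
t=15 Δ0: s1=1 s0=1 clk=1
  Δ1: clk:1→0
  (1Δ to stable)
t=16 Δ0: s1=1 s0=1 clk=0
  Δ1: clk:0→1
  Δ2: s0:1→0
  Δ3: s1:1→0
  (3Δ to stable)
t=17 Δ0: s1=0 s0=0 clk=1
  Δ1: clk:1→0
  (1Δ to stable)
t=18 Δ0: s1=0 s0=0 clk=0
  Δ1: clk:0→1
  Δ2: s0:0→1
  Δ3: s1:0→1
  (3Δ to stable)
t=19 Δ0: s1=1 s0=1 clk=1
  Δ1: clk:1→0
  (1Δ to stable)

1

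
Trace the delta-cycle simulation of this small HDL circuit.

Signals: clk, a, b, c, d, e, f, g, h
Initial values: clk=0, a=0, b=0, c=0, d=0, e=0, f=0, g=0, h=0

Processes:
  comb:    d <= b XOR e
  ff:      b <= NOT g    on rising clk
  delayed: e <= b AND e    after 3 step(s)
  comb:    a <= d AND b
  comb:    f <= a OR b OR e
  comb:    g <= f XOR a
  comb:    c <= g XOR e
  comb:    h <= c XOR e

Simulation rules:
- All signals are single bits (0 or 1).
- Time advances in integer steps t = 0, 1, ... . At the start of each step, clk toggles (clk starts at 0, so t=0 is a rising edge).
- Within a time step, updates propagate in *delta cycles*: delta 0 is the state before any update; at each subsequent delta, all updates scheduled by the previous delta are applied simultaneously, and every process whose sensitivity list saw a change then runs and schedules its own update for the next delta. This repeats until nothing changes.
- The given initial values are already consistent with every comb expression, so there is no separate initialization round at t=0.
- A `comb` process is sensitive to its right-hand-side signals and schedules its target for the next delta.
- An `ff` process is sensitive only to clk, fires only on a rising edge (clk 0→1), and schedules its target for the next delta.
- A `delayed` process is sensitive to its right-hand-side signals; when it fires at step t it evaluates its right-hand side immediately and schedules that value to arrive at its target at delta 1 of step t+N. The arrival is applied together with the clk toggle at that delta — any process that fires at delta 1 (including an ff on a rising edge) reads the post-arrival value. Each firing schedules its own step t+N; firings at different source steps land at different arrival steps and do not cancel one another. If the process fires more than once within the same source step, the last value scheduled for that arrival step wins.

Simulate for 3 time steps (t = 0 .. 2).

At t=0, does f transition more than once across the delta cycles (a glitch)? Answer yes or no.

no

[bits: b,c,h,f,a,d,g,clk,e]
t=0: Δ0=000000000 Δ1=000000010 Δ2=100000010 Δ3=100101010 Δ4=100111110 Δ5=110111010 Δ6=101111010 Δ7=100111010 | 7Δ
t=1: Δ0=100111010 Δ1=100111000 | 1Δ
t=2: Δ0=100111000 Δ1=100111010 | 1Δ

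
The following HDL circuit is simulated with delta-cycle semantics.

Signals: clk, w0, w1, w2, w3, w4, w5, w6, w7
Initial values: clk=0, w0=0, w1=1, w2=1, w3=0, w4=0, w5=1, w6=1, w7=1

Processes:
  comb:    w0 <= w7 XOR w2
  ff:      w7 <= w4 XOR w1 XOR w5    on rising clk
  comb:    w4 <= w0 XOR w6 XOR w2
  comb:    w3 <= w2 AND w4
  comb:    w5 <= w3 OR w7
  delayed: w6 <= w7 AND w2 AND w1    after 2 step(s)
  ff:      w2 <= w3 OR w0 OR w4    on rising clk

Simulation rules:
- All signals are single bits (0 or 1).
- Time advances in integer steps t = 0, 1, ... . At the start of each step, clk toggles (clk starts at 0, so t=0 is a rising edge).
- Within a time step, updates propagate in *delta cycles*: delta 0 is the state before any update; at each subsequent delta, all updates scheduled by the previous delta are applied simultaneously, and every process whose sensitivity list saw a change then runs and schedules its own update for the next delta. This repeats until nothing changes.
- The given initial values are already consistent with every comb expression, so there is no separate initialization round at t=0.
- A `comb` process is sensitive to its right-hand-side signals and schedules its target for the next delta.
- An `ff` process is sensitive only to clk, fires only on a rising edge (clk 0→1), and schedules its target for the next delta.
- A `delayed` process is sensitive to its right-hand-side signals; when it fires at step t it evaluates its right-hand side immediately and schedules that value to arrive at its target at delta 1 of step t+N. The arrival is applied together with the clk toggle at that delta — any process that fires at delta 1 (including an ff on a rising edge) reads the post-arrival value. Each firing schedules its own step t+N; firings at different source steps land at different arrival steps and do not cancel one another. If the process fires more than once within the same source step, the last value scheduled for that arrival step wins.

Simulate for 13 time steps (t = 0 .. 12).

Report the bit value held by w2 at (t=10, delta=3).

t=0 Δ0: w3=0 w0=0 w2=1 clk=0 w4=0 w1=1 w5=1 w7=1 w6=1
  Δ1: clk:0→1
  Δ2: w2:1→0, w7:1→0
  Δ3: w4:0→1, w5:1→0
  (3Δ to stable)
t=1 Δ0: w3=0 w0=0 w2=0 clk=1 w4=1 w1=1 w5=0 w7=0 w6=1
  Δ1: clk:1→0
  (1Δ to stable)
t=2 Δ0: w3=0 w0=0 w2=0 clk=0 w4=1 w1=1 w5=0 w7=0 w6=1
  Δ1: clk:0→1, w6:1→0
  Δ2: w2:0→1, w4:1→0
  Δ3: w0:0→1, w4:0→1
  Δ4: w3:0→1, w4:1→0
  Δ5: w3:1→0, w5:0→1
  Δ6: w5:1→0
  (6Δ to stable)
t=3 Δ0: w3=0 w0=1 w2=1 clk=1 w4=0 w1=1 w5=0 w7=0 w6=0
  Δ1: clk:1→0
  (1Δ to stable)
t=4 Δ0: w3=0 w0=1 w2=1 clk=0 w4=0 w1=1 w5=0 w7=0 w6=0
  Δ1: clk:0→1
  Δ2: w7:0→1
  Δ3: w0:1→0, w5:0→1
  Δ4: w4:0→1
  Δ5: w3:0→1
  (5Δ to stable)
t=5 Δ0: w3=1 w0=0 w2=1 clk=1 w4=1 w1=1 w5=1 w7=1 w6=0
  Δ1: clk:1→0
  (1Δ to stable)
t=6 Δ0: w3=1 w0=0 w2=1 clk=0 w4=1 w1=1 w5=1 w7=1 w6=0
  Δ1: clk:0→1, w6:0→1
  Δ2: w4:1→0
  Δ3: w3:1→0
  (3Δ to stable)
t=7 Δ0: w3=0 w0=0 w2=1 clk=1 w4=0 w1=1 w5=1 w7=1 w6=1
  Δ1: clk:1→0
  (1Δ to stable)
t=8 Δ0: w3=0 w0=0 w2=1 clk=0 w4=0 w1=1 w5=1 w7=1 w6=1
  Δ1: clk:0→1
  Δ2: w2:1→0, w7:1→0
  Δ3: w4:0→1, w5:1→0
  (3Δ to stable)
t=9 Δ0: w3=0 w0=0 w2=0 clk=1 w4=1 w1=1 w5=0 w7=0 w6=1
  Δ1: clk:1→0
  (1Δ to stable)
t=10 Δ0: w3=0 w0=0 w2=0 clk=0 w4=1 w1=1 w5=0 w7=0 w6=1
  Δ1: clk:0→1, w6:1→0
  Δ2: w2:0→1, w4:1→0
  Δ3: w0:0→1, w4:0→1
  Δ4: w3:0→1, w4:1→0
  Δ5: w3:1→0, w5:0→1
  Δ6: w5:1→0
  (6Δ to stable)
t=11 Δ0: w3=0 w0=1 w2=1 clk=1 w4=0 w1=1 w5=0 w7=0 w6=0
  Δ1: clk:1→0
  (1Δ to stable)
t=12 Δ0: w3=0 w0=1 w2=1 clk=0 w4=0 w1=1 w5=0 w7=0 w6=0
  Δ1: clk:0→1
  Δ2: w7:0→1
  Δ3: w0:1→0, w5:0→1
  Δ4: w4:0→1
  Δ5: w3:0→1
  (5Δ to stable)

1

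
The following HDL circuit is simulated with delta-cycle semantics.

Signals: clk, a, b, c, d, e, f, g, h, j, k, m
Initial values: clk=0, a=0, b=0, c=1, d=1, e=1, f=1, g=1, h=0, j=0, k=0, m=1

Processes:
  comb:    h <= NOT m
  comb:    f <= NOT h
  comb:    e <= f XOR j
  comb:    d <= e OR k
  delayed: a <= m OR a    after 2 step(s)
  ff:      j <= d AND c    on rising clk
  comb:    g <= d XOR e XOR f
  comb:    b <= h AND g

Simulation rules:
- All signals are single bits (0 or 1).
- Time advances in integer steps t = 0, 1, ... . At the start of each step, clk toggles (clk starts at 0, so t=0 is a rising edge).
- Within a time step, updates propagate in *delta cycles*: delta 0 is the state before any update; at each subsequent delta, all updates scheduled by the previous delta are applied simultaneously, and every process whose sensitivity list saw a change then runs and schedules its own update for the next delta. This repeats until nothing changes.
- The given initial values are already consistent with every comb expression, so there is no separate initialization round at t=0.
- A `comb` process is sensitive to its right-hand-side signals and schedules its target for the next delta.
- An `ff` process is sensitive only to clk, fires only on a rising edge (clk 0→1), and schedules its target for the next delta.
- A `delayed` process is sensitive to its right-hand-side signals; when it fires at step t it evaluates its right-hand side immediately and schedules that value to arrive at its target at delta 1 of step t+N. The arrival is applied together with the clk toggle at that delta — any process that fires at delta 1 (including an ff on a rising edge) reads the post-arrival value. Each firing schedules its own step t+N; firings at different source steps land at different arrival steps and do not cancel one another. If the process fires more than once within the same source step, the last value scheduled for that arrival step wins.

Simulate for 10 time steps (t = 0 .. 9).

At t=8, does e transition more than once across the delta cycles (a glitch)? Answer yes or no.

[bits: m,f,b,d,e,c,h,g,k,j,a,clk]
t=0: Δ0=110111010000 Δ1=110111010001 Δ2=110111010101 Δ3=110101010101 Δ4=110001000101 Δ5=110001010101 | 5Δ
t=1: Δ0=110001010101 Δ1=110001010100 | 1Δ
t=2: Δ0=110001010100 Δ1=110001010101 Δ2=110001010001 Δ3=110011010001 Δ4=110111000001 Δ5=110111010001 | 5Δ
t=3: Δ0=110111010001 Δ1=110111010000 | 1Δ
t=4: Δ0=110111010000 Δ1=110111010001 Δ2=110111010101 Δ3=110101010101 Δ4=110001000101 Δ5=110001010101 | 5Δ
t=5: Δ0=110001010101 Δ1=110001010100 | 1Δ
t=6: Δ0=110001010100 Δ1=110001010101 Δ2=110001010001 Δ3=110011010001 Δ4=110111000001 Δ5=110111010001 | 5Δ
t=7: Δ0=110111010001 Δ1=110111010000 | 1Δ
t=8: Δ0=110111010000 Δ1=110111010001 Δ2=110111010101 Δ3=110101010101 Δ4=110001000101 Δ5=110001010101 | 5Δ
t=9: Δ0=110001010101 Δ1=110001010100 | 1Δ

no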